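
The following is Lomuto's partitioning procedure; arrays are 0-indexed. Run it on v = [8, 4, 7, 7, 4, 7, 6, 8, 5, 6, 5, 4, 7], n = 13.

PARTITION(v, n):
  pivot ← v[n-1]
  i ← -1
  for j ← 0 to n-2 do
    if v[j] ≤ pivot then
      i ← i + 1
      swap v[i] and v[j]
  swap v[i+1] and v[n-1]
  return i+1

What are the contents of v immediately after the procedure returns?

pivot = v[12] = 7; i = -1
j=0: v[0]=8 > 7 → no swap
j=1: v[1]=4 ≤ 7 → i=0, swap v[0],v[1] → [4, 8, 7, 7, 4, 7, 6, 8, 5, 6, 5, 4, 7]
j=2: v[2]=7 ≤ 7 → i=1, swap v[1],v[2] → [4, 7, 8, 7, 4, 7, 6, 8, 5, 6, 5, 4, 7]
j=3: v[3]=7 ≤ 7 → i=2, swap v[2],v[3] → [4, 7, 7, 8, 4, 7, 6, 8, 5, 6, 5, 4, 7]
j=4: v[4]=4 ≤ 7 → i=3, swap v[3],v[4] → [4, 7, 7, 4, 8, 7, 6, 8, 5, 6, 5, 4, 7]
j=5: v[5]=7 ≤ 7 → i=4, swap v[4],v[5] → [4, 7, 7, 4, 7, 8, 6, 8, 5, 6, 5, 4, 7]
j=6: v[6]=6 ≤ 7 → i=5, swap v[5],v[6] → [4, 7, 7, 4, 7, 6, 8, 8, 5, 6, 5, 4, 7]
j=7: v[7]=8 > 7 → no swap
j=8: v[8]=5 ≤ 7 → i=6, swap v[6],v[8] → [4, 7, 7, 4, 7, 6, 5, 8, 8, 6, 5, 4, 7]
j=9: v[9]=6 ≤ 7 → i=7, swap v[7],v[9] → [4, 7, 7, 4, 7, 6, 5, 6, 8, 8, 5, 4, 7]
j=10: v[10]=5 ≤ 7 → i=8, swap v[8],v[10] → [4, 7, 7, 4, 7, 6, 5, 6, 5, 8, 8, 4, 7]
j=11: v[11]=4 ≤ 7 → i=9, swap v[9],v[11] → [4, 7, 7, 4, 7, 6, 5, 6, 5, 4, 8, 8, 7]
final swap v[10],v[12] → [4, 7, 7, 4, 7, 6, 5, 6, 5, 4, 7, 8, 8]; return 10

[4, 7, 7, 4, 7, 6, 5, 6, 5, 4, 7, 8, 8]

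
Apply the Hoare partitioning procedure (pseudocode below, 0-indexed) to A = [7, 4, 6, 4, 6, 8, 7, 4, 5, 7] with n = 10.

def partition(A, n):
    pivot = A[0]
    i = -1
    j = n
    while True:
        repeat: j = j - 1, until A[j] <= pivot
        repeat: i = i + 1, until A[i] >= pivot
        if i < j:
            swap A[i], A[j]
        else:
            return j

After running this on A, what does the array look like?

[7, 4, 6, 4, 6, 5, 4, 7, 8, 7]

pivot = A[0] = 7; i = -1, j = 10
j→9 (A[9]=7≤7), i→0 (A[0]=7≥7); i<j, swap → [7, 4, 6, 4, 6, 8, 7, 4, 5, 7]
j→8 (A[8]=5≤7), i→5 (A[5]=8≥7); i<j, swap → [7, 4, 6, 4, 6, 5, 7, 4, 8, 7]
j→7 (A[7]=4≤7), i→6 (A[6]=7≥7); i<j, swap → [7, 4, 6, 4, 6, 5, 4, 7, 8, 7]
j→6, i→7; i≥j, return j=6. A = [7, 4, 6, 4, 6, 5, 4, 7, 8, 7]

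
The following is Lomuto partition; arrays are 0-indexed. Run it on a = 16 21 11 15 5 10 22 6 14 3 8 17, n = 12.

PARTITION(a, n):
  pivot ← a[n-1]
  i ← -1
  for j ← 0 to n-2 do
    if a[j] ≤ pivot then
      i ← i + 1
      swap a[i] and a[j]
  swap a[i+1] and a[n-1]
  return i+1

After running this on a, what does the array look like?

pivot = a[11] = 17; i = -1
j=0: a[0]=16 ≤ 17 → i=0, swap a[0],a[0] (no change) → 16 21 11 15 5 10 22 6 14 3 8 17
j=1: a[1]=21 > 17 → no swap
j=2: a[2]=11 ≤ 17 → i=1, swap a[1],a[2] → 16 11 21 15 5 10 22 6 14 3 8 17
j=3: a[3]=15 ≤ 17 → i=2, swap a[2],a[3] → 16 11 15 21 5 10 22 6 14 3 8 17
j=4: a[4]=5 ≤ 17 → i=3, swap a[3],a[4] → 16 11 15 5 21 10 22 6 14 3 8 17
j=5: a[5]=10 ≤ 17 → i=4, swap a[4],a[5] → 16 11 15 5 10 21 22 6 14 3 8 17
j=6: a[6]=22 > 17 → no swap
j=7: a[7]=6 ≤ 17 → i=5, swap a[5],a[7] → 16 11 15 5 10 6 22 21 14 3 8 17
j=8: a[8]=14 ≤ 17 → i=6, swap a[6],a[8] → 16 11 15 5 10 6 14 21 22 3 8 17
j=9: a[9]=3 ≤ 17 → i=7, swap a[7],a[9] → 16 11 15 5 10 6 14 3 22 21 8 17
j=10: a[10]=8 ≤ 17 → i=8, swap a[8],a[10] → 16 11 15 5 10 6 14 3 8 21 22 17
final swap a[9],a[11] → 16 11 15 5 10 6 14 3 8 17 22 21; return 9

16 11 15 5 10 6 14 3 8 17 22 21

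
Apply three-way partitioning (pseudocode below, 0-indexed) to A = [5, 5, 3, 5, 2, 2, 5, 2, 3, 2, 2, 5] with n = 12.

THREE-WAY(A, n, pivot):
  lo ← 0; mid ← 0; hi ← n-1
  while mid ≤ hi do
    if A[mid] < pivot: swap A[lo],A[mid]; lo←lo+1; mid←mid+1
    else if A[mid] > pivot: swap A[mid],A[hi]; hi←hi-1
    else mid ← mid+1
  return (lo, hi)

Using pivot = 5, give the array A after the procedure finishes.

lo=0 mid=0 hi=11
5=5: mid=1
5=5: mid=2
3<5: swap(0,2), lo=1 mid=3 ⇒ [3, 5, 5, 5, 2, 2, 5, 2, 3, 2, 2, 5]
5=5: mid=4
2<5: swap(1,4), lo=2 mid=5 ⇒ [3, 2, 5, 5, 5, 2, 5, 2, 3, 2, 2, 5]
2<5: swap(2,5), lo=3 mid=6 ⇒ [3, 2, 2, 5, 5, 5, 5, 2, 3, 2, 2, 5]
5=5: mid=7
2<5: swap(3,7), lo=4 mid=8 ⇒ [3, 2, 2, 2, 5, 5, 5, 5, 3, 2, 2, 5]
3<5: swap(4,8), lo=5 mid=9 ⇒ [3, 2, 2, 2, 3, 5, 5, 5, 5, 2, 2, 5]
2<5: swap(5,9), lo=6 mid=10 ⇒ [3, 2, 2, 2, 3, 2, 5, 5, 5, 5, 2, 5]
2<5: swap(6,10), lo=7 mid=11 ⇒ [3, 2, 2, 2, 3, 2, 2, 5, 5, 5, 5, 5]
5=5: mid=12
done. lo=7 hi=11; A=[3, 2, 2, 2, 3, 2, 2, 5, 5, 5, 5, 5]

[3, 2, 2, 2, 3, 2, 2, 5, 5, 5, 5, 5]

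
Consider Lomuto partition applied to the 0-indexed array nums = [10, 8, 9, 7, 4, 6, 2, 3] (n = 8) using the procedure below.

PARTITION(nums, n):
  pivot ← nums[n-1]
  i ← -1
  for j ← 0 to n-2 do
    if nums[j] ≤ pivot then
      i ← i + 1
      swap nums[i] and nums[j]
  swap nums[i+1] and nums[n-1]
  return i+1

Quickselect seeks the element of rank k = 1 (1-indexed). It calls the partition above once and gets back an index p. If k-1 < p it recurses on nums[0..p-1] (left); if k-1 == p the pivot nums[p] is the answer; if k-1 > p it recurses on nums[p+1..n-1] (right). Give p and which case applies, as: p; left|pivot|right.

1; left

pivot = nums[7] = 3; i = -1
j=0: nums[0]=10 > 3 → no swap
j=1: nums[1]=8 > 3 → no swap
j=2: nums[2]=9 > 3 → no swap
j=3: nums[3]=7 > 3 → no swap
j=4: nums[4]=4 > 3 → no swap
j=5: nums[5]=6 > 3 → no swap
j=6: nums[6]=2 ≤ 3 → i=0, swap nums[0],nums[6] → [2, 8, 9, 7, 4, 6, 10, 3]
final swap nums[1],nums[7] → [2, 3, 9, 7, 4, 6, 10, 8]; return 1
p = 1; k-1 = 0 < 1 ⇒ left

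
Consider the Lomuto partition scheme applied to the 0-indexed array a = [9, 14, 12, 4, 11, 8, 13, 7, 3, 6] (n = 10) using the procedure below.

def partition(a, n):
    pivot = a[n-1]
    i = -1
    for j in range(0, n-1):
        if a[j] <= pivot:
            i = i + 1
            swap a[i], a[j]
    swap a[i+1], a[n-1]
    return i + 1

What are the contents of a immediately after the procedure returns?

[4, 3, 6, 9, 11, 8, 13, 7, 14, 12]

pivot = a[9] = 6; i = -1
j=0: a[0]=9 > 6 → no swap
j=1: a[1]=14 > 6 → no swap
j=2: a[2]=12 > 6 → no swap
j=3: a[3]=4 ≤ 6 → i=0, swap a[0],a[3] → [4, 14, 12, 9, 11, 8, 13, 7, 3, 6]
j=4: a[4]=11 > 6 → no swap
j=5: a[5]=8 > 6 → no swap
j=6: a[6]=13 > 6 → no swap
j=7: a[7]=7 > 6 → no swap
j=8: a[8]=3 ≤ 6 → i=1, swap a[1],a[8] → [4, 3, 12, 9, 11, 8, 13, 7, 14, 6]
final swap a[2],a[9] → [4, 3, 6, 9, 11, 8, 13, 7, 14, 12]; return 2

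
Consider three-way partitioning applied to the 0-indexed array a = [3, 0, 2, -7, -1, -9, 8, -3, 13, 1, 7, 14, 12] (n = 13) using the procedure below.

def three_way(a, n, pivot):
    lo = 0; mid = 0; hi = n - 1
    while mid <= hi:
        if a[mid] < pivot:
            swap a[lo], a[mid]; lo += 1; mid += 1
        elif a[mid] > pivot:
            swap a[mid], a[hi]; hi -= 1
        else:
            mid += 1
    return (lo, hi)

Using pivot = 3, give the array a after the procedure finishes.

[0, 2, -7, -1, -9, 1, -3, 3, 13, 7, 14, 12, 8]

lo=0 mid=0 hi=12
3=3: mid=1
0<3: swap(0,1), lo=1 mid=2 ⇒ [0, 3, 2, -7, -1, -9, 8, -3, 13, 1, 7, 14, 12]
2<3: swap(1,2), lo=2 mid=3 ⇒ [0, 2, 3, -7, -1, -9, 8, -3, 13, 1, 7, 14, 12]
-7<3: swap(2,3), lo=3 mid=4 ⇒ [0, 2, -7, 3, -1, -9, 8, -3, 13, 1, 7, 14, 12]
-1<3: swap(3,4), lo=4 mid=5 ⇒ [0, 2, -7, -1, 3, -9, 8, -3, 13, 1, 7, 14, 12]
-9<3: swap(4,5), lo=5 mid=6 ⇒ [0, 2, -7, -1, -9, 3, 8, -3, 13, 1, 7, 14, 12]
8>3: swap(6,12), hi=11 ⇒ [0, 2, -7, -1, -9, 3, 12, -3, 13, 1, 7, 14, 8]
12>3: swap(6,11), hi=10 ⇒ [0, 2, -7, -1, -9, 3, 14, -3, 13, 1, 7, 12, 8]
14>3: swap(6,10), hi=9 ⇒ [0, 2, -7, -1, -9, 3, 7, -3, 13, 1, 14, 12, 8]
7>3: swap(6,9), hi=8 ⇒ [0, 2, -7, -1, -9, 3, 1, -3, 13, 7, 14, 12, 8]
1<3: swap(5,6), lo=6 mid=7 ⇒ [0, 2, -7, -1, -9, 1, 3, -3, 13, 7, 14, 12, 8]
-3<3: swap(6,7), lo=7 mid=8 ⇒ [0, 2, -7, -1, -9, 1, -3, 3, 13, 7, 14, 12, 8]
13>3: swap(8,8), hi=7 ⇒ [0, 2, -7, -1, -9, 1, -3, 3, 13, 7, 14, 12, 8]
done. lo=7 hi=7; a=[0, 2, -7, -1, -9, 1, -3, 3, 13, 7, 14, 12, 8]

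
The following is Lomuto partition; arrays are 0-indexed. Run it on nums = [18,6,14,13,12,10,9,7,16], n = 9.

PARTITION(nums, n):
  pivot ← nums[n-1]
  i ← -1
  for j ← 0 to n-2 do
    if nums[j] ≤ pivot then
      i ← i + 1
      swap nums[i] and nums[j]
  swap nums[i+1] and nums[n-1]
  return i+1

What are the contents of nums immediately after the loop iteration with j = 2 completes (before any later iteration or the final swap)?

[6,14,18,13,12,10,9,7,16]

pivot=16, i=-1
j=0: 18>16, skip
j=1: 6≤16, i=0, swap(0,1) ⇒ [6,18,14,13,12,10,9,7,16]
j=2: 14≤16, i=1, swap(1,2) ⇒ [6,14,18,13,12,10,9,7,16]
(after j=2) nums = [6,14,18,13,12,10,9,7,16]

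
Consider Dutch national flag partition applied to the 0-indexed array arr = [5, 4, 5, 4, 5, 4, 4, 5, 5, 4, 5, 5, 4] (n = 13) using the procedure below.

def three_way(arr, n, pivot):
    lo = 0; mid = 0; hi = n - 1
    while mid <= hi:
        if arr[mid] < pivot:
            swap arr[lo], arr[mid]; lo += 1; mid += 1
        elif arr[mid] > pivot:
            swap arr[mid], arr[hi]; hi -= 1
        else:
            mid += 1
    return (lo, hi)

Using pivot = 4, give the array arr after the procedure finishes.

lo=0 mid=0 hi=12
5>4: swap(0,12), hi=11 ⇒ [4, 4, 5, 4, 5, 4, 4, 5, 5, 4, 5, 5, 5]
4=4: mid=1
4=4: mid=2
5>4: swap(2,11), hi=10 ⇒ [4, 4, 5, 4, 5, 4, 4, 5, 5, 4, 5, 5, 5]
5>4: swap(2,10), hi=9 ⇒ [4, 4, 5, 4, 5, 4, 4, 5, 5, 4, 5, 5, 5]
5>4: swap(2,9), hi=8 ⇒ [4, 4, 4, 4, 5, 4, 4, 5, 5, 5, 5, 5, 5]
4=4: mid=3
4=4: mid=4
5>4: swap(4,8), hi=7 ⇒ [4, 4, 4, 4, 5, 4, 4, 5, 5, 5, 5, 5, 5]
5>4: swap(4,7), hi=6 ⇒ [4, 4, 4, 4, 5, 4, 4, 5, 5, 5, 5, 5, 5]
5>4: swap(4,6), hi=5 ⇒ [4, 4, 4, 4, 4, 4, 5, 5, 5, 5, 5, 5, 5]
4=4: mid=5
4=4: mid=6
done. lo=0 hi=5; arr=[4, 4, 4, 4, 4, 4, 5, 5, 5, 5, 5, 5, 5]

[4, 4, 4, 4, 4, 4, 5, 5, 5, 5, 5, 5, 5]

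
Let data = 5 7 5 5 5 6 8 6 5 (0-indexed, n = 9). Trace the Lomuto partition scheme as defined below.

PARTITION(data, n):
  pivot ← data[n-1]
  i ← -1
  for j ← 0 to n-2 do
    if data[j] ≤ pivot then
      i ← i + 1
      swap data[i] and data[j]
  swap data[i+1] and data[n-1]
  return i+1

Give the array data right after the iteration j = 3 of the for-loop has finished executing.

pivot = data[8] = 5; i = -1
j=0: data[0]=5 ≤ 5 → i=0, swap data[0],data[0] (no change) → 5 7 5 5 5 6 8 6 5
j=1: data[1]=7 > 5 → no swap
j=2: data[2]=5 ≤ 5 → i=1, swap data[1],data[2] → 5 5 7 5 5 6 8 6 5
j=3: data[3]=5 ≤ 5 → i=2, swap data[2],data[3] → 5 5 5 7 5 6 8 6 5
(after j=3) data = 5 5 5 7 5 6 8 6 5

5 5 5 7 5 6 8 6 5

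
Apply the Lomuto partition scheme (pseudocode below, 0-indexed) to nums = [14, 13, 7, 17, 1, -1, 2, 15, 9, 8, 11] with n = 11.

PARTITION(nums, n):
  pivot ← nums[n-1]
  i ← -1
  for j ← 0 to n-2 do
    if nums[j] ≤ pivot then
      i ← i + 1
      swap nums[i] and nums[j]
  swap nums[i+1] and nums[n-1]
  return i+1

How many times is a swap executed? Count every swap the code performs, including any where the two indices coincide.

pivot=11, i=-1
j=0: 14>11, skip
j=1: 13>11, skip
j=2: 7≤11, i=0, swap(0,2) ⇒ [7, 13, 14, 17, 1, -1, 2, 15, 9, 8, 11]
j=3: 17>11, skip
j=4: 1≤11, i=1, swap(1,4) ⇒ [7, 1, 14, 17, 13, -1, 2, 15, 9, 8, 11]
j=5: -1≤11, i=2, swap(2,5) ⇒ [7, 1, -1, 17, 13, 14, 2, 15, 9, 8, 11]
j=6: 2≤11, i=3, swap(3,6) ⇒ [7, 1, -1, 2, 13, 14, 17, 15, 9, 8, 11]
j=7: 15>11, skip
j=8: 9≤11, i=4, swap(4,8) ⇒ [7, 1, -1, 2, 9, 14, 17, 15, 13, 8, 11]
j=9: 8≤11, i=5, swap(5,9) ⇒ [7, 1, -1, 2, 9, 8, 17, 15, 13, 14, 11]
swap(6,10) ⇒ [7, 1, -1, 2, 9, 8, 11, 15, 13, 14, 17]; return 6

7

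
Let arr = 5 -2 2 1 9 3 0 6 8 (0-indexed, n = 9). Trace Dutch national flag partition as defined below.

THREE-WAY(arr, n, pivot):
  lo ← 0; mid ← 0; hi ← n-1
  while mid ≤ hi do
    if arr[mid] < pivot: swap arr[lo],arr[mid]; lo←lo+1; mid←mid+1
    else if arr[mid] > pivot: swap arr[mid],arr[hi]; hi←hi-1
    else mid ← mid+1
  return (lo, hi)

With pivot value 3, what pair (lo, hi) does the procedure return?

(4, 4)

pivot = 3; lo=0, mid=0, hi=8
arr[mid]=5>3: swap arr[0],arr[8]; hi=7 → 8 -2 2 1 9 3 0 6 5
arr[mid]=8>3: swap arr[0],arr[7]; hi=6 → 6 -2 2 1 9 3 0 8 5
arr[mid]=6>3: swap arr[0],arr[6]; hi=5 → 0 -2 2 1 9 3 6 8 5
arr[mid]=0<3: swap arr[0],arr[0]; lo=1,mid=1 → 0 -2 2 1 9 3 6 8 5
arr[mid]=-2<3: swap arr[1],arr[1]; lo=2,mid=2 → 0 -2 2 1 9 3 6 8 5
arr[mid]=2<3: swap arr[2],arr[2]; lo=3,mid=3 → 0 -2 2 1 9 3 6 8 5
arr[mid]=1<3: swap arr[3],arr[3]; lo=4,mid=4 → 0 -2 2 1 9 3 6 8 5
arr[mid]=9>3: swap arr[4],arr[5]; hi=4 → 0 -2 2 1 3 9 6 8 5
arr[mid]=3=3: mid=5
end: lo=4, hi=4; arr = 0 -2 2 1 3 9 6 8 5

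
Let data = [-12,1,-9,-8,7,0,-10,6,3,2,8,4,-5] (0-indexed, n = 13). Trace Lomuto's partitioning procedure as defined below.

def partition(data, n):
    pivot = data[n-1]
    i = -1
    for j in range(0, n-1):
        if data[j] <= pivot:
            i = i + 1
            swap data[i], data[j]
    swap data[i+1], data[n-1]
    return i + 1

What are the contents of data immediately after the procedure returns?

pivot = data[12] = -5; i = -1
j=0: data[0]=-12 ≤ -5 → i=0, swap data[0],data[0] (no change) → [-12,1,-9,-8,7,0,-10,6,3,2,8,4,-5]
j=1: data[1]=1 > -5 → no swap
j=2: data[2]=-9 ≤ -5 → i=1, swap data[1],data[2] → [-12,-9,1,-8,7,0,-10,6,3,2,8,4,-5]
j=3: data[3]=-8 ≤ -5 → i=2, swap data[2],data[3] → [-12,-9,-8,1,7,0,-10,6,3,2,8,4,-5]
j=4: data[4]=7 > -5 → no swap
j=5: data[5]=0 > -5 → no swap
j=6: data[6]=-10 ≤ -5 → i=3, swap data[3],data[6] → [-12,-9,-8,-10,7,0,1,6,3,2,8,4,-5]
j=7: data[7]=6 > -5 → no swap
j=8: data[8]=3 > -5 → no swap
j=9: data[9]=2 > -5 → no swap
j=10: data[10]=8 > -5 → no swap
j=11: data[11]=4 > -5 → no swap
final swap data[4],data[12] → [-12,-9,-8,-10,-5,0,1,6,3,2,8,4,7]; return 4

[-12,-9,-8,-10,-5,0,1,6,3,2,8,4,7]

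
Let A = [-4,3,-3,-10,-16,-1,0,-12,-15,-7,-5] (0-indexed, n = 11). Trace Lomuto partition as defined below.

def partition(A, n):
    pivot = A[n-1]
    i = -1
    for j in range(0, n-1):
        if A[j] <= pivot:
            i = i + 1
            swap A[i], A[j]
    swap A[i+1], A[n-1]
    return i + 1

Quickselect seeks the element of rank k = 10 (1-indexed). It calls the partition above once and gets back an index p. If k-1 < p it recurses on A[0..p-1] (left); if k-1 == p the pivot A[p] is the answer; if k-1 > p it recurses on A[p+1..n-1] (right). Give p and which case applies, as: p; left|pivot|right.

5; right

pivot = A[10] = -5; i = -1
j=0: A[0]=-4 > -5 → no swap
j=1: A[1]=3 > -5 → no swap
j=2: A[2]=-3 > -5 → no swap
j=3: A[3]=-10 ≤ -5 → i=0, swap A[0],A[3] → [-10,3,-3,-4,-16,-1,0,-12,-15,-7,-5]
j=4: A[4]=-16 ≤ -5 → i=1, swap A[1],A[4] → [-10,-16,-3,-4,3,-1,0,-12,-15,-7,-5]
j=5: A[5]=-1 > -5 → no swap
j=6: A[6]=0 > -5 → no swap
j=7: A[7]=-12 ≤ -5 → i=2, swap A[2],A[7] → [-10,-16,-12,-4,3,-1,0,-3,-15,-7,-5]
j=8: A[8]=-15 ≤ -5 → i=3, swap A[3],A[8] → [-10,-16,-12,-15,3,-1,0,-3,-4,-7,-5]
j=9: A[9]=-7 ≤ -5 → i=4, swap A[4],A[9] → [-10,-16,-12,-15,-7,-1,0,-3,-4,3,-5]
final swap A[5],A[10] → [-10,-16,-12,-15,-7,-5,0,-3,-4,3,-1]; return 5
p = 5; k-1 = 9 > 5 ⇒ right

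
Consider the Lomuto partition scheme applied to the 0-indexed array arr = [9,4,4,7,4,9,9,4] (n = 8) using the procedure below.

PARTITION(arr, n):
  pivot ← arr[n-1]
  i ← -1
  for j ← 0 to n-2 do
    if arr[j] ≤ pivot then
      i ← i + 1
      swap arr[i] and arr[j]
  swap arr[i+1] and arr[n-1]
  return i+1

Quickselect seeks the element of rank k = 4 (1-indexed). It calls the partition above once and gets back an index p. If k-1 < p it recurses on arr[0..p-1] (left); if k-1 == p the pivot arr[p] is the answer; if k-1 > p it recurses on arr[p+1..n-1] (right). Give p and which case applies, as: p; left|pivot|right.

pivot=4, i=-1
j=0: 9>4, skip
j=1: 4≤4, i=0, swap(0,1) ⇒ [4,9,4,7,4,9,9,4]
j=2: 4≤4, i=1, swap(1,2) ⇒ [4,4,9,7,4,9,9,4]
j=3: 7>4, skip
j=4: 4≤4, i=2, swap(2,4) ⇒ [4,4,4,7,9,9,9,4]
j=5: 9>4, skip
j=6: 9>4, skip
swap(3,7) ⇒ [4,4,4,4,9,9,9,7]; return 3
p = 3; k-1 = 3 == 3 ⇒ pivot

3; pivot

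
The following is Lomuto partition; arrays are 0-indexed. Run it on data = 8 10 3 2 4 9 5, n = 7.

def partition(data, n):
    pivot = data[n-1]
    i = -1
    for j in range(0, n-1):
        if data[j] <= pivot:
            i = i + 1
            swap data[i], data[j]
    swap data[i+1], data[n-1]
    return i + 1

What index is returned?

3

pivot=5, i=-1
j=0: 8>5, skip
j=1: 10>5, skip
j=2: 3≤5, i=0, swap(0,2) ⇒ 3 10 8 2 4 9 5
j=3: 2≤5, i=1, swap(1,3) ⇒ 3 2 8 10 4 9 5
j=4: 4≤5, i=2, swap(2,4) ⇒ 3 2 4 10 8 9 5
j=5: 9>5, skip
swap(3,6) ⇒ 3 2 4 5 8 9 10; return 3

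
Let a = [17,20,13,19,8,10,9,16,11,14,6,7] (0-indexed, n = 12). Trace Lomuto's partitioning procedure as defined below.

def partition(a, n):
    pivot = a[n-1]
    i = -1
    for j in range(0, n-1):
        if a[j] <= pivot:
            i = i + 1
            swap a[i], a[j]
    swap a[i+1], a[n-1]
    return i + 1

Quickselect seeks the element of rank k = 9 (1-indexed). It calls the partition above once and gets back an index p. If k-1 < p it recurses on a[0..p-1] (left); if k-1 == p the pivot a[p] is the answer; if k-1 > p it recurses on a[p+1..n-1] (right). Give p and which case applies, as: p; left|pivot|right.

1; right

pivot=7, i=-1
j=0: 17>7, skip
j=1: 20>7, skip
j=2: 13>7, skip
j=3: 19>7, skip
j=4: 8>7, skip
j=5: 10>7, skip
j=6: 9>7, skip
j=7: 16>7, skip
j=8: 11>7, skip
j=9: 14>7, skip
j=10: 6≤7, i=0, swap(0,10) ⇒ [6,20,13,19,8,10,9,16,11,14,17,7]
swap(1,11) ⇒ [6,7,13,19,8,10,9,16,11,14,17,20]; return 1
p = 1; k-1 = 8 > 1 ⇒ right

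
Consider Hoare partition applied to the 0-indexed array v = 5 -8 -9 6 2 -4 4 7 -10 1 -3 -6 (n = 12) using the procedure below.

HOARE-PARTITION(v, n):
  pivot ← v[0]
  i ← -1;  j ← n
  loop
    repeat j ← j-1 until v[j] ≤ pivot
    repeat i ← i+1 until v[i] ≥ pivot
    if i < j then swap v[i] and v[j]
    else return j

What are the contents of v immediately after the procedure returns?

-6 -8 -9 -3 2 -4 4 1 -10 7 6 5

pivot = v[0] = 5; i = -1, j = 12
j→11 (v[11]=-6≤5), i→0 (v[0]=5≥5); i<j, swap → -6 -8 -9 6 2 -4 4 7 -10 1 -3 5
j→10 (v[10]=-3≤5), i→3 (v[3]=6≥5); i<j, swap → -6 -8 -9 -3 2 -4 4 7 -10 1 6 5
j→9 (v[9]=1≤5), i→7 (v[7]=7≥5); i<j, swap → -6 -8 -9 -3 2 -4 4 1 -10 7 6 5
j→8, i→9; i≥j, return j=8. v = -6 -8 -9 -3 2 -4 4 1 -10 7 6 5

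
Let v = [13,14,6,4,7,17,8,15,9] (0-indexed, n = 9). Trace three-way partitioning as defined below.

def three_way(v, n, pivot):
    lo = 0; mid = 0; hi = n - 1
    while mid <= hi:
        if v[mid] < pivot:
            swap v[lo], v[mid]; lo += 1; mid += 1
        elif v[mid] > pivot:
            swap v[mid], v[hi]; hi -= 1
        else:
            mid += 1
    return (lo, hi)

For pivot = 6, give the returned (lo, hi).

pivot = 6; lo=0, mid=0, hi=8
v[mid]=13>6: swap v[0],v[8]; hi=7 → [9,14,6,4,7,17,8,15,13]
v[mid]=9>6: swap v[0],v[7]; hi=6 → [15,14,6,4,7,17,8,9,13]
v[mid]=15>6: swap v[0],v[6]; hi=5 → [8,14,6,4,7,17,15,9,13]
v[mid]=8>6: swap v[0],v[5]; hi=4 → [17,14,6,4,7,8,15,9,13]
v[mid]=17>6: swap v[0],v[4]; hi=3 → [7,14,6,4,17,8,15,9,13]
v[mid]=7>6: swap v[0],v[3]; hi=2 → [4,14,6,7,17,8,15,9,13]
v[mid]=4<6: swap v[0],v[0]; lo=1,mid=1 → [4,14,6,7,17,8,15,9,13]
v[mid]=14>6: swap v[1],v[2]; hi=1 → [4,6,14,7,17,8,15,9,13]
v[mid]=6=6: mid=2
end: lo=1, hi=1; v = [4,6,14,7,17,8,15,9,13]

(1, 1)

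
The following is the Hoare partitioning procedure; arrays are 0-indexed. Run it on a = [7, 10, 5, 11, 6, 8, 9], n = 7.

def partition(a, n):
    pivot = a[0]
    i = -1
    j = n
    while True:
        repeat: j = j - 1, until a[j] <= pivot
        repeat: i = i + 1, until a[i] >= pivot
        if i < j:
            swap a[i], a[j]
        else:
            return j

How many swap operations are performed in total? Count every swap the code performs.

pivot = a[0] = 7; i = -1, j = 7
j→4 (a[4]=6≤7), i→0 (a[0]=7≥7); i<j, swap → [6, 10, 5, 11, 7, 8, 9]
j→2 (a[2]=5≤7), i→1 (a[1]=10≥7); i<j, swap → [6, 5, 10, 11, 7, 8, 9]
j→1, i→2; i≥j, return j=1. a = [6, 5, 10, 11, 7, 8, 9]

2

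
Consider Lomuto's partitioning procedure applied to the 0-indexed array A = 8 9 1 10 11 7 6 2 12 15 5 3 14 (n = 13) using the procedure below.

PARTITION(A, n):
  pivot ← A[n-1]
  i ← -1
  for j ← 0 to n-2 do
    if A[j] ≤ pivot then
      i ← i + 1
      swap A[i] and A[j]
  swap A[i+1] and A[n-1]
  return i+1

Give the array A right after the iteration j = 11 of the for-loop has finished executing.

pivot = A[12] = 14; i = -1
j=0: A[0]=8 ≤ 14 → i=0, swap A[0],A[0] (no change) → 8 9 1 10 11 7 6 2 12 15 5 3 14
j=1: A[1]=9 ≤ 14 → i=1, swap A[1],A[1] (no change) → 8 9 1 10 11 7 6 2 12 15 5 3 14
j=2: A[2]=1 ≤ 14 → i=2, swap A[2],A[2] (no change) → 8 9 1 10 11 7 6 2 12 15 5 3 14
j=3: A[3]=10 ≤ 14 → i=3, swap A[3],A[3] (no change) → 8 9 1 10 11 7 6 2 12 15 5 3 14
j=4: A[4]=11 ≤ 14 → i=4, swap A[4],A[4] (no change) → 8 9 1 10 11 7 6 2 12 15 5 3 14
j=5: A[5]=7 ≤ 14 → i=5, swap A[5],A[5] (no change) → 8 9 1 10 11 7 6 2 12 15 5 3 14
j=6: A[6]=6 ≤ 14 → i=6, swap A[6],A[6] (no change) → 8 9 1 10 11 7 6 2 12 15 5 3 14
j=7: A[7]=2 ≤ 14 → i=7, swap A[7],A[7] (no change) → 8 9 1 10 11 7 6 2 12 15 5 3 14
j=8: A[8]=12 ≤ 14 → i=8, swap A[8],A[8] (no change) → 8 9 1 10 11 7 6 2 12 15 5 3 14
j=9: A[9]=15 > 14 → no swap
j=10: A[10]=5 ≤ 14 → i=9, swap A[9],A[10] → 8 9 1 10 11 7 6 2 12 5 15 3 14
j=11: A[11]=3 ≤ 14 → i=10, swap A[10],A[11] → 8 9 1 10 11 7 6 2 12 5 3 15 14
(after j=11) A = 8 9 1 10 11 7 6 2 12 5 3 15 14

8 9 1 10 11 7 6 2 12 5 3 15 14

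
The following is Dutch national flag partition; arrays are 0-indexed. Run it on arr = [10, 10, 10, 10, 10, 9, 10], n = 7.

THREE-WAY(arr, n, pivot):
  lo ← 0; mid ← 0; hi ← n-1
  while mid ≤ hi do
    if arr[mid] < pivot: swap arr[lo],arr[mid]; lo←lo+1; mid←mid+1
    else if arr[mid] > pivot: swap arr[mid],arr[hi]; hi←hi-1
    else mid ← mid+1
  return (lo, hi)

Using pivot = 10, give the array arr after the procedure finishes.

lo=0 mid=0 hi=6
10=10: mid=1
10=10: mid=2
10=10: mid=3
10=10: mid=4
10=10: mid=5
9<10: swap(0,5), lo=1 mid=6 ⇒ [9, 10, 10, 10, 10, 10, 10]
10=10: mid=7
done. lo=1 hi=6; arr=[9, 10, 10, 10, 10, 10, 10]

[9, 10, 10, 10, 10, 10, 10]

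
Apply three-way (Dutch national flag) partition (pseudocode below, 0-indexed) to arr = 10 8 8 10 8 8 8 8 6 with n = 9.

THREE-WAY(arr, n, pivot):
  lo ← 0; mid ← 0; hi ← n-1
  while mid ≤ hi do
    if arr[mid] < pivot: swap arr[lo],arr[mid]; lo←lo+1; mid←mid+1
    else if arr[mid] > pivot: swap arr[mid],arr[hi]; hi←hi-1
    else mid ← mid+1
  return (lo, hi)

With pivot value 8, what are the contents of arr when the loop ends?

6 8 8 8 8 8 8 10 10

pivot = 8; lo=0, mid=0, hi=8
arr[mid]=10>8: swap arr[0],arr[8]; hi=7 → 6 8 8 10 8 8 8 8 10
arr[mid]=6<8: swap arr[0],arr[0]; lo=1,mid=1 → 6 8 8 10 8 8 8 8 10
arr[mid]=8=8: mid=2
arr[mid]=8=8: mid=3
arr[mid]=10>8: swap arr[3],arr[7]; hi=6 → 6 8 8 8 8 8 8 10 10
arr[mid]=8=8: mid=4
arr[mid]=8=8: mid=5
arr[mid]=8=8: mid=6
arr[mid]=8=8: mid=7
end: lo=1, hi=6; arr = 6 8 8 8 8 8 8 10 10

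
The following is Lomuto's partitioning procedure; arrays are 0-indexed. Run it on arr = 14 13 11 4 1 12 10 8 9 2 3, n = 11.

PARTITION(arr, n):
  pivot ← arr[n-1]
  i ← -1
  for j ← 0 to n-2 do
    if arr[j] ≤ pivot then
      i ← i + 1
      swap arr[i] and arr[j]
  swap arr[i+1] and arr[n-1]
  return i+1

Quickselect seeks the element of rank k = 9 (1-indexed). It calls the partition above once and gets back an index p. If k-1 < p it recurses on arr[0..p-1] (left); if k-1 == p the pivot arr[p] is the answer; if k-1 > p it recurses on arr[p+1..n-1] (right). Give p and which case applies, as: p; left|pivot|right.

2; right

pivot = arr[10] = 3; i = -1
j=0: arr[0]=14 > 3 → no swap
j=1: arr[1]=13 > 3 → no swap
j=2: arr[2]=11 > 3 → no swap
j=3: arr[3]=4 > 3 → no swap
j=4: arr[4]=1 ≤ 3 → i=0, swap arr[0],arr[4] → 1 13 11 4 14 12 10 8 9 2 3
j=5: arr[5]=12 > 3 → no swap
j=6: arr[6]=10 > 3 → no swap
j=7: arr[7]=8 > 3 → no swap
j=8: arr[8]=9 > 3 → no swap
j=9: arr[9]=2 ≤ 3 → i=1, swap arr[1],arr[9] → 1 2 11 4 14 12 10 8 9 13 3
final swap arr[2],arr[10] → 1 2 3 4 14 12 10 8 9 13 11; return 2
p = 2; k-1 = 8 > 2 ⇒ right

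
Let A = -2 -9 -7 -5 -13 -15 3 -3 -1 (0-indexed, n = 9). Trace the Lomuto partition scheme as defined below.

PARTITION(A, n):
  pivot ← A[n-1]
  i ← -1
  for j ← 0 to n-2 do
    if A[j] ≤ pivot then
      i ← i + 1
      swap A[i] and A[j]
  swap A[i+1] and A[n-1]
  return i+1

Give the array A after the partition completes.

-2 -9 -7 -5 -13 -15 -3 -1 3

pivot=-1, i=-1
j=0: -2≤-1, i=0, swap(0,0) ⇒ -2 -9 -7 -5 -13 -15 3 -3 -1
j=1: -9≤-1, i=1, swap(1,1) ⇒ -2 -9 -7 -5 -13 -15 3 -3 -1
j=2: -7≤-1, i=2, swap(2,2) ⇒ -2 -9 -7 -5 -13 -15 3 -3 -1
j=3: -5≤-1, i=3, swap(3,3) ⇒ -2 -9 -7 -5 -13 -15 3 -3 -1
j=4: -13≤-1, i=4, swap(4,4) ⇒ -2 -9 -7 -5 -13 -15 3 -3 -1
j=5: -15≤-1, i=5, swap(5,5) ⇒ -2 -9 -7 -5 -13 -15 3 -3 -1
j=6: 3>-1, skip
j=7: -3≤-1, i=6, swap(6,7) ⇒ -2 -9 -7 -5 -13 -15 -3 3 -1
swap(7,8) ⇒ -2 -9 -7 -5 -13 -15 -3 -1 3; return 7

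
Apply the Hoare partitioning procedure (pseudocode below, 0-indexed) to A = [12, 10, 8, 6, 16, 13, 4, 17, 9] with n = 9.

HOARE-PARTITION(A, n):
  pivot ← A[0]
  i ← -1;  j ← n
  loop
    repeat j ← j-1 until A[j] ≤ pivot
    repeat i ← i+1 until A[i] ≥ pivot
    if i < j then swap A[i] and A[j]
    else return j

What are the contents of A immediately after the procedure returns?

pivot = A[0] = 12; i = -1, j = 9
j→8 (A[8]=9≤12), i→0 (A[0]=12≥12); i<j, swap → [9, 10, 8, 6, 16, 13, 4, 17, 12]
j→6 (A[6]=4≤12), i→4 (A[4]=16≥12); i<j, swap → [9, 10, 8, 6, 4, 13, 16, 17, 12]
j→4, i→5; i≥j, return j=4. A = [9, 10, 8, 6, 4, 13, 16, 17, 12]

[9, 10, 8, 6, 4, 13, 16, 17, 12]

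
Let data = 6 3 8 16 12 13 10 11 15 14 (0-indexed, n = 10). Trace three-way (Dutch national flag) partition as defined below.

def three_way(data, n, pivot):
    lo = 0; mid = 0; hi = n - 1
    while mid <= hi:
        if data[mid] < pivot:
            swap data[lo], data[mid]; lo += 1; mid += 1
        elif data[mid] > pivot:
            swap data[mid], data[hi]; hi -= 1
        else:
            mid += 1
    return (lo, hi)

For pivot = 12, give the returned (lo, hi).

pivot = 12; lo=0, mid=0, hi=9
data[mid]=6<12: swap data[0],data[0]; lo=1,mid=1 → 6 3 8 16 12 13 10 11 15 14
data[mid]=3<12: swap data[1],data[1]; lo=2,mid=2 → 6 3 8 16 12 13 10 11 15 14
data[mid]=8<12: swap data[2],data[2]; lo=3,mid=3 → 6 3 8 16 12 13 10 11 15 14
data[mid]=16>12: swap data[3],data[9]; hi=8 → 6 3 8 14 12 13 10 11 15 16
data[mid]=14>12: swap data[3],data[8]; hi=7 → 6 3 8 15 12 13 10 11 14 16
data[mid]=15>12: swap data[3],data[7]; hi=6 → 6 3 8 11 12 13 10 15 14 16
data[mid]=11<12: swap data[3],data[3]; lo=4,mid=4 → 6 3 8 11 12 13 10 15 14 16
data[mid]=12=12: mid=5
data[mid]=13>12: swap data[5],data[6]; hi=5 → 6 3 8 11 12 10 13 15 14 16
data[mid]=10<12: swap data[4],data[5]; lo=5,mid=6 → 6 3 8 11 10 12 13 15 14 16
end: lo=5, hi=5; data = 6 3 8 11 10 12 13 15 14 16

(5, 5)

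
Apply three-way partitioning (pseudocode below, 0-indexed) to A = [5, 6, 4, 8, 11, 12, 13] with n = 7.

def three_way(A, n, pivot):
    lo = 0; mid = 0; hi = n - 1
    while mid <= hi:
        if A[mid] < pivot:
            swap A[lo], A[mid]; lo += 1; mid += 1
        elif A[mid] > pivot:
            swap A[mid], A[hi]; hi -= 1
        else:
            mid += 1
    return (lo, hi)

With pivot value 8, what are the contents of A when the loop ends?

[5, 6, 4, 8, 12, 13, 11]

pivot = 8; lo=0, mid=0, hi=6
A[mid]=5<8: swap A[0],A[0]; lo=1,mid=1 → [5, 6, 4, 8, 11, 12, 13]
A[mid]=6<8: swap A[1],A[1]; lo=2,mid=2 → [5, 6, 4, 8, 11, 12, 13]
A[mid]=4<8: swap A[2],A[2]; lo=3,mid=3 → [5, 6, 4, 8, 11, 12, 13]
A[mid]=8=8: mid=4
A[mid]=11>8: swap A[4],A[6]; hi=5 → [5, 6, 4, 8, 13, 12, 11]
A[mid]=13>8: swap A[4],A[5]; hi=4 → [5, 6, 4, 8, 12, 13, 11]
A[mid]=12>8: swap A[4],A[4]; hi=3 → [5, 6, 4, 8, 12, 13, 11]
end: lo=3, hi=3; A = [5, 6, 4, 8, 12, 13, 11]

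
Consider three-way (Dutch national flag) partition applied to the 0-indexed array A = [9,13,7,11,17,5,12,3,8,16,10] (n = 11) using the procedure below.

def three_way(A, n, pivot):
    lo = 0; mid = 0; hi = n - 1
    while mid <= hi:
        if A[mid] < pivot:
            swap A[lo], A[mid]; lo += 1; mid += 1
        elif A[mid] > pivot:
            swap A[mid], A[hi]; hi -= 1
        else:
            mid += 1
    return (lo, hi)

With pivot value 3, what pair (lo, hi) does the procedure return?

(0, 0)

lo=0 mid=0 hi=10
9>3: swap(0,10), hi=9 ⇒ [10,13,7,11,17,5,12,3,8,16,9]
10>3: swap(0,9), hi=8 ⇒ [16,13,7,11,17,5,12,3,8,10,9]
16>3: swap(0,8), hi=7 ⇒ [8,13,7,11,17,5,12,3,16,10,9]
8>3: swap(0,7), hi=6 ⇒ [3,13,7,11,17,5,12,8,16,10,9]
3=3: mid=1
13>3: swap(1,6), hi=5 ⇒ [3,12,7,11,17,5,13,8,16,10,9]
12>3: swap(1,5), hi=4 ⇒ [3,5,7,11,17,12,13,8,16,10,9]
5>3: swap(1,4), hi=3 ⇒ [3,17,7,11,5,12,13,8,16,10,9]
17>3: swap(1,3), hi=2 ⇒ [3,11,7,17,5,12,13,8,16,10,9]
11>3: swap(1,2), hi=1 ⇒ [3,7,11,17,5,12,13,8,16,10,9]
7>3: swap(1,1), hi=0 ⇒ [3,7,11,17,5,12,13,8,16,10,9]
done. lo=0 hi=0; A=[3,7,11,17,5,12,13,8,16,10,9]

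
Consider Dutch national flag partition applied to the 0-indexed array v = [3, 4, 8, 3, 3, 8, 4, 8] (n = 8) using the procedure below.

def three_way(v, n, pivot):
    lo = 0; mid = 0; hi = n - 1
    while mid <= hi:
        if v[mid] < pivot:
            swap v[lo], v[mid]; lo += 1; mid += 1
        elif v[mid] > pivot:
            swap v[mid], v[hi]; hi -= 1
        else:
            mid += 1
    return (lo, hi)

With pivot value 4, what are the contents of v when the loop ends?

[3, 3, 3, 4, 4, 8, 8, 8]

lo=0 mid=0 hi=7
3<4: swap(0,0), lo=1 mid=1 ⇒ [3, 4, 8, 3, 3, 8, 4, 8]
4=4: mid=2
8>4: swap(2,7), hi=6 ⇒ [3, 4, 8, 3, 3, 8, 4, 8]
8>4: swap(2,6), hi=5 ⇒ [3, 4, 4, 3, 3, 8, 8, 8]
4=4: mid=3
3<4: swap(1,3), lo=2 mid=4 ⇒ [3, 3, 4, 4, 3, 8, 8, 8]
3<4: swap(2,4), lo=3 mid=5 ⇒ [3, 3, 3, 4, 4, 8, 8, 8]
8>4: swap(5,5), hi=4 ⇒ [3, 3, 3, 4, 4, 8, 8, 8]
done. lo=3 hi=4; v=[3, 3, 3, 4, 4, 8, 8, 8]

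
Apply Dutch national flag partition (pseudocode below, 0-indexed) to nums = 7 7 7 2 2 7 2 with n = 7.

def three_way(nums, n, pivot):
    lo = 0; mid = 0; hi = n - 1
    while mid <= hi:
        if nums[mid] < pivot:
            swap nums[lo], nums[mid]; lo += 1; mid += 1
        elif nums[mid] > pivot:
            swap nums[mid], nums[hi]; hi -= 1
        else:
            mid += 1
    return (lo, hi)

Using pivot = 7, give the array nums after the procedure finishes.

2 2 2 7 7 7 7

pivot = 7; lo=0, mid=0, hi=6
nums[mid]=7=7: mid=1
nums[mid]=7=7: mid=2
nums[mid]=7=7: mid=3
nums[mid]=2<7: swap nums[0],nums[3]; lo=1,mid=4 → 2 7 7 7 2 7 2
nums[mid]=2<7: swap nums[1],nums[4]; lo=2,mid=5 → 2 2 7 7 7 7 2
nums[mid]=7=7: mid=6
nums[mid]=2<7: swap nums[2],nums[6]; lo=3,mid=7 → 2 2 2 7 7 7 7
end: lo=3, hi=6; nums = 2 2 2 7 7 7 7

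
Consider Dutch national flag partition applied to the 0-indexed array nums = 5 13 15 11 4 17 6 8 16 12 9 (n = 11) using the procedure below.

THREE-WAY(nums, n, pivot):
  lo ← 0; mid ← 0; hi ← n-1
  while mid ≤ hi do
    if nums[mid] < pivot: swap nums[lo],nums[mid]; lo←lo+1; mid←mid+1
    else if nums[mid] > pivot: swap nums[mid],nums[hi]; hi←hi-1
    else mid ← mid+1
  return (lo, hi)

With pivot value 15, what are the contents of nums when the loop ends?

lo=0 mid=0 hi=10
5<15: swap(0,0), lo=1 mid=1 ⇒ 5 13 15 11 4 17 6 8 16 12 9
13<15: swap(1,1), lo=2 mid=2 ⇒ 5 13 15 11 4 17 6 8 16 12 9
15=15: mid=3
11<15: swap(2,3), lo=3 mid=4 ⇒ 5 13 11 15 4 17 6 8 16 12 9
4<15: swap(3,4), lo=4 mid=5 ⇒ 5 13 11 4 15 17 6 8 16 12 9
17>15: swap(5,10), hi=9 ⇒ 5 13 11 4 15 9 6 8 16 12 17
9<15: swap(4,5), lo=5 mid=6 ⇒ 5 13 11 4 9 15 6 8 16 12 17
6<15: swap(5,6), lo=6 mid=7 ⇒ 5 13 11 4 9 6 15 8 16 12 17
8<15: swap(6,7), lo=7 mid=8 ⇒ 5 13 11 4 9 6 8 15 16 12 17
16>15: swap(8,9), hi=8 ⇒ 5 13 11 4 9 6 8 15 12 16 17
12<15: swap(7,8), lo=8 mid=9 ⇒ 5 13 11 4 9 6 8 12 15 16 17
done. lo=8 hi=8; nums=5 13 11 4 9 6 8 12 15 16 17

5 13 11 4 9 6 8 12 15 16 17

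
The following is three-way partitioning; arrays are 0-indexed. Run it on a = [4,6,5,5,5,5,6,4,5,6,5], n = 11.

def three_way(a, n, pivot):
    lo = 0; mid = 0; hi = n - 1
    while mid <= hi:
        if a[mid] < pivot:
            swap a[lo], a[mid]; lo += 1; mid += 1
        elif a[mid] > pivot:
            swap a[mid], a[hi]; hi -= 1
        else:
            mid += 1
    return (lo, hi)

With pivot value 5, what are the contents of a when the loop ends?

[4,4,5,5,5,5,5,5,6,6,6]

pivot = 5; lo=0, mid=0, hi=10
a[mid]=4<5: swap a[0],a[0]; lo=1,mid=1 → [4,6,5,5,5,5,6,4,5,6,5]
a[mid]=6>5: swap a[1],a[10]; hi=9 → [4,5,5,5,5,5,6,4,5,6,6]
a[mid]=5=5: mid=2
a[mid]=5=5: mid=3
a[mid]=5=5: mid=4
a[mid]=5=5: mid=5
a[mid]=5=5: mid=6
a[mid]=6>5: swap a[6],a[9]; hi=8 → [4,5,5,5,5,5,6,4,5,6,6]
a[mid]=6>5: swap a[6],a[8]; hi=7 → [4,5,5,5,5,5,5,4,6,6,6]
a[mid]=5=5: mid=7
a[mid]=4<5: swap a[1],a[7]; lo=2,mid=8 → [4,4,5,5,5,5,5,5,6,6,6]
end: lo=2, hi=7; a = [4,4,5,5,5,5,5,5,6,6,6]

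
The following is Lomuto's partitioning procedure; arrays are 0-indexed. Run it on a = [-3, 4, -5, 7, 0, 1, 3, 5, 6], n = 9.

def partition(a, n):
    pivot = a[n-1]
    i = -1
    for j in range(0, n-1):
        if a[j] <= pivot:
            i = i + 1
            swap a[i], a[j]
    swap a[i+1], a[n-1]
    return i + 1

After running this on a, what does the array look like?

[-3, 4, -5, 0, 1, 3, 5, 6, 7]

pivot=6, i=-1
j=0: -3≤6, i=0, swap(0,0) ⇒ [-3, 4, -5, 7, 0, 1, 3, 5, 6]
j=1: 4≤6, i=1, swap(1,1) ⇒ [-3, 4, -5, 7, 0, 1, 3, 5, 6]
j=2: -5≤6, i=2, swap(2,2) ⇒ [-3, 4, -5, 7, 0, 1, 3, 5, 6]
j=3: 7>6, skip
j=4: 0≤6, i=3, swap(3,4) ⇒ [-3, 4, -5, 0, 7, 1, 3, 5, 6]
j=5: 1≤6, i=4, swap(4,5) ⇒ [-3, 4, -5, 0, 1, 7, 3, 5, 6]
j=6: 3≤6, i=5, swap(5,6) ⇒ [-3, 4, -5, 0, 1, 3, 7, 5, 6]
j=7: 5≤6, i=6, swap(6,7) ⇒ [-3, 4, -5, 0, 1, 3, 5, 7, 6]
swap(7,8) ⇒ [-3, 4, -5, 0, 1, 3, 5, 6, 7]; return 7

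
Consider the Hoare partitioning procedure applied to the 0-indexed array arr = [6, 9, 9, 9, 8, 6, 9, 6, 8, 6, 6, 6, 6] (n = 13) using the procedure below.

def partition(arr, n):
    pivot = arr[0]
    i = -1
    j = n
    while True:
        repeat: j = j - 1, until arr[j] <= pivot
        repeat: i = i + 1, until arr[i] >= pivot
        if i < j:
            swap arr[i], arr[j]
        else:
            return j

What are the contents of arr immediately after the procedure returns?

pivot=6
j stops at 12 (6), i stops at 0 (6); swap ⇒ [6, 9, 9, 9, 8, 6, 9, 6, 8, 6, 6, 6, 6]
j stops at 11 (6), i stops at 1 (9); swap ⇒ [6, 6, 9, 9, 8, 6, 9, 6, 8, 6, 6, 9, 6]
j stops at 10 (6), i stops at 2 (9); swap ⇒ [6, 6, 6, 9, 8, 6, 9, 6, 8, 6, 9, 9, 6]
j stops at 9 (6), i stops at 3 (9); swap ⇒ [6, 6, 6, 6, 8, 6, 9, 6, 8, 9, 9, 9, 6]
j stops at 7 (6), i stops at 4 (8); swap ⇒ [6, 6, 6, 6, 6, 6, 9, 8, 8, 9, 9, 9, 6]
j stops at 5, i stops at 5; i≥j ⇒ return 5. arr=[6, 6, 6, 6, 6, 6, 9, 8, 8, 9, 9, 9, 6]

[6, 6, 6, 6, 6, 6, 9, 8, 8, 9, 9, 9, 6]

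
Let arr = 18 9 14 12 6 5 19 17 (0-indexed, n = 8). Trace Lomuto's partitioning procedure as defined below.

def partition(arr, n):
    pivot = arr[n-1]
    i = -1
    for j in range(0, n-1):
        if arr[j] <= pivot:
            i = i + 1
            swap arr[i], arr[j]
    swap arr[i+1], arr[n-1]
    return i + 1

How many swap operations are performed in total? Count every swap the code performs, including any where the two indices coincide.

pivot = arr[7] = 17; i = -1
j=0: arr[0]=18 > 17 → no swap
j=1: arr[1]=9 ≤ 17 → i=0, swap arr[0],arr[1] → 9 18 14 12 6 5 19 17
j=2: arr[2]=14 ≤ 17 → i=1, swap arr[1],arr[2] → 9 14 18 12 6 5 19 17
j=3: arr[3]=12 ≤ 17 → i=2, swap arr[2],arr[3] → 9 14 12 18 6 5 19 17
j=4: arr[4]=6 ≤ 17 → i=3, swap arr[3],arr[4] → 9 14 12 6 18 5 19 17
j=5: arr[5]=5 ≤ 17 → i=4, swap arr[4],arr[5] → 9 14 12 6 5 18 19 17
j=6: arr[6]=19 > 17 → no swap
final swap arr[5],arr[7] → 9 14 12 6 5 17 19 18; return 5

6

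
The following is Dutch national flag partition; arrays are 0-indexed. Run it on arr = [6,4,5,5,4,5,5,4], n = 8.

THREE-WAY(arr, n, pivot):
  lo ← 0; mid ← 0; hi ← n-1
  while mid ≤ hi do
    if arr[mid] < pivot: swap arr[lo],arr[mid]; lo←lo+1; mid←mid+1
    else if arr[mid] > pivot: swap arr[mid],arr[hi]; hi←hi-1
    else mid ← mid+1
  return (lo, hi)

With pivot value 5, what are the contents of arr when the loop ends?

pivot = 5; lo=0, mid=0, hi=7
arr[mid]=6>5: swap arr[0],arr[7]; hi=6 → [4,4,5,5,4,5,5,6]
arr[mid]=4<5: swap arr[0],arr[0]; lo=1,mid=1 → [4,4,5,5,4,5,5,6]
arr[mid]=4<5: swap arr[1],arr[1]; lo=2,mid=2 → [4,4,5,5,4,5,5,6]
arr[mid]=5=5: mid=3
arr[mid]=5=5: mid=4
arr[mid]=4<5: swap arr[2],arr[4]; lo=3,mid=5 → [4,4,4,5,5,5,5,6]
arr[mid]=5=5: mid=6
arr[mid]=5=5: mid=7
end: lo=3, hi=6; arr = [4,4,4,5,5,5,5,6]

[4,4,4,5,5,5,5,6]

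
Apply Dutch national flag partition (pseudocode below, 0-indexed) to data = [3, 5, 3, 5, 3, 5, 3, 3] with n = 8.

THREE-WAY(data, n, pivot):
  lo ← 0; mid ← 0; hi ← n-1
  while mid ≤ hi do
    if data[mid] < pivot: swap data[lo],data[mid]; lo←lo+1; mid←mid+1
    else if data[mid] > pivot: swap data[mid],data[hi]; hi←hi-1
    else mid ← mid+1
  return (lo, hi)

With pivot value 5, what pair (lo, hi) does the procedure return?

(5, 7)

lo=0 mid=0 hi=7
3<5: swap(0,0), lo=1 mid=1 ⇒ [3, 5, 3, 5, 3, 5, 3, 3]
5=5: mid=2
3<5: swap(1,2), lo=2 mid=3 ⇒ [3, 3, 5, 5, 3, 5, 3, 3]
5=5: mid=4
3<5: swap(2,4), lo=3 mid=5 ⇒ [3, 3, 3, 5, 5, 5, 3, 3]
5=5: mid=6
3<5: swap(3,6), lo=4 mid=7 ⇒ [3, 3, 3, 3, 5, 5, 5, 3]
3<5: swap(4,7), lo=5 mid=8 ⇒ [3, 3, 3, 3, 3, 5, 5, 5]
done. lo=5 hi=7; data=[3, 3, 3, 3, 3, 5, 5, 5]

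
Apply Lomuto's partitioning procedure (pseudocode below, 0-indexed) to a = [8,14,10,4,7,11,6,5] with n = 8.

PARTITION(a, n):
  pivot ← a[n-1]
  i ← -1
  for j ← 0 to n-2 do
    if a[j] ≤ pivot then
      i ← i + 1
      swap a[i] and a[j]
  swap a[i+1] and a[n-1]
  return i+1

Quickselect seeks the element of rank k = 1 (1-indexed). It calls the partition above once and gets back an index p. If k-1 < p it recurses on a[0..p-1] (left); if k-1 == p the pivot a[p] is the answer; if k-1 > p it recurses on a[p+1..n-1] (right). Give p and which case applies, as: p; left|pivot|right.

1; left

pivot=5, i=-1
j=0: 8>5, skip
j=1: 14>5, skip
j=2: 10>5, skip
j=3: 4≤5, i=0, swap(0,3) ⇒ [4,14,10,8,7,11,6,5]
j=4: 7>5, skip
j=5: 11>5, skip
j=6: 6>5, skip
swap(1,7) ⇒ [4,5,10,8,7,11,6,14]; return 1
p = 1; k-1 = 0 < 1 ⇒ left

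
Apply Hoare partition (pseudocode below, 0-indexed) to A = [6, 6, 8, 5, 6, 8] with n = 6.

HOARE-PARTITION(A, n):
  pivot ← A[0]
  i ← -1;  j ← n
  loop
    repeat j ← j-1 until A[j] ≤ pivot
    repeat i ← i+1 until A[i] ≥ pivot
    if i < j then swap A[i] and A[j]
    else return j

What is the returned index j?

pivot = A[0] = 6; i = -1, j = 6
j→4 (A[4]=6≤6), i→0 (A[0]=6≥6); i<j, swap → [6, 6, 8, 5, 6, 8]
j→3 (A[3]=5≤6), i→1 (A[1]=6≥6); i<j, swap → [6, 5, 8, 6, 6, 8]
j→1, i→2; i≥j, return j=1. A = [6, 5, 8, 6, 6, 8]

1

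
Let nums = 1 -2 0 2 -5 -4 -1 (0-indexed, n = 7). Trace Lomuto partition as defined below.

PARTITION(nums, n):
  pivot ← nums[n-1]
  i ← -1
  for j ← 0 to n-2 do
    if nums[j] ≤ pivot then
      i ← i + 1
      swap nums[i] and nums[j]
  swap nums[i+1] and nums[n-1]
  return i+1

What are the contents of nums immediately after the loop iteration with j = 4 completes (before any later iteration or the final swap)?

-2 -5 0 2 1 -4 -1

pivot=-1, i=-1
j=0: 1>-1, skip
j=1: -2≤-1, i=0, swap(0,1) ⇒ -2 1 0 2 -5 -4 -1
j=2: 0>-1, skip
j=3: 2>-1, skip
j=4: -5≤-1, i=1, swap(1,4) ⇒ -2 -5 0 2 1 -4 -1
(after j=4) nums = -2 -5 0 2 1 -4 -1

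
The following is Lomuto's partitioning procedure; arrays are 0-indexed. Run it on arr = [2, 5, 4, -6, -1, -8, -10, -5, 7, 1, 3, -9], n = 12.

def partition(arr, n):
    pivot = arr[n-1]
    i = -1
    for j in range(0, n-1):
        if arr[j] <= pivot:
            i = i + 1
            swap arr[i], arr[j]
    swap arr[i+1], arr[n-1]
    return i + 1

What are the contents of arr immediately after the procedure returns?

[-10, -9, 4, -6, -1, -8, 2, -5, 7, 1, 3, 5]

pivot = arr[11] = -9; i = -1
j=0: arr[0]=2 > -9 → no swap
j=1: arr[1]=5 > -9 → no swap
j=2: arr[2]=4 > -9 → no swap
j=3: arr[3]=-6 > -9 → no swap
j=4: arr[4]=-1 > -9 → no swap
j=5: arr[5]=-8 > -9 → no swap
j=6: arr[6]=-10 ≤ -9 → i=0, swap arr[0],arr[6] → [-10, 5, 4, -6, -1, -8, 2, -5, 7, 1, 3, -9]
j=7: arr[7]=-5 > -9 → no swap
j=8: arr[8]=7 > -9 → no swap
j=9: arr[9]=1 > -9 → no swap
j=10: arr[10]=3 > -9 → no swap
final swap arr[1],arr[11] → [-10, -9, 4, -6, -1, -8, 2, -5, 7, 1, 3, 5]; return 1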